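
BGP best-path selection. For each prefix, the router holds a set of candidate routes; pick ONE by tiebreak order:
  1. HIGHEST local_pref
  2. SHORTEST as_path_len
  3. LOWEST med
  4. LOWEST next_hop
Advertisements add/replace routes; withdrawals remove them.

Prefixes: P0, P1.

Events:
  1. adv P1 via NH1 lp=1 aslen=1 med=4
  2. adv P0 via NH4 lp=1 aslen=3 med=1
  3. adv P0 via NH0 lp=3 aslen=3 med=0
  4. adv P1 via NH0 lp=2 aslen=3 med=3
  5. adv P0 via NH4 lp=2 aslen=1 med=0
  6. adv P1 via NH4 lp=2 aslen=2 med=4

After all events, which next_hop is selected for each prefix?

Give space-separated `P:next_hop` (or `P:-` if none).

Answer: P0:NH0 P1:NH4

Derivation:
Op 1: best P0=- P1=NH1
Op 2: best P0=NH4 P1=NH1
Op 3: best P0=NH0 P1=NH1
Op 4: best P0=NH0 P1=NH0
Op 5: best P0=NH0 P1=NH0
Op 6: best P0=NH0 P1=NH4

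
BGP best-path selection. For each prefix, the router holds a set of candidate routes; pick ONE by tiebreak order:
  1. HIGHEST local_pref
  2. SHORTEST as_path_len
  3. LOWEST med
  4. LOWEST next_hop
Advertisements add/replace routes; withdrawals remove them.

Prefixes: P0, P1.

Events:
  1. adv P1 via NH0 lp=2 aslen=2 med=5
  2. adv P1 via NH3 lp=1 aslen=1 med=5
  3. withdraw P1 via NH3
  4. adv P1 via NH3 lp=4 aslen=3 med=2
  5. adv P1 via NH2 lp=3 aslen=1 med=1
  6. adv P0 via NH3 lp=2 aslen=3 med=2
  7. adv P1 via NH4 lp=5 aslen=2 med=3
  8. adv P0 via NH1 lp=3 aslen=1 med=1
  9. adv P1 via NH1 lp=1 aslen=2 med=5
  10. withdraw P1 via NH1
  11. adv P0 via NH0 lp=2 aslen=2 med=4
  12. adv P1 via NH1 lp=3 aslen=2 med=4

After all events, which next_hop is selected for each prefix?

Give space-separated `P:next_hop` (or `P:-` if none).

Op 1: best P0=- P1=NH0
Op 2: best P0=- P1=NH0
Op 3: best P0=- P1=NH0
Op 4: best P0=- P1=NH3
Op 5: best P0=- P1=NH3
Op 6: best P0=NH3 P1=NH3
Op 7: best P0=NH3 P1=NH4
Op 8: best P0=NH1 P1=NH4
Op 9: best P0=NH1 P1=NH4
Op 10: best P0=NH1 P1=NH4
Op 11: best P0=NH1 P1=NH4
Op 12: best P0=NH1 P1=NH4

Answer: P0:NH1 P1:NH4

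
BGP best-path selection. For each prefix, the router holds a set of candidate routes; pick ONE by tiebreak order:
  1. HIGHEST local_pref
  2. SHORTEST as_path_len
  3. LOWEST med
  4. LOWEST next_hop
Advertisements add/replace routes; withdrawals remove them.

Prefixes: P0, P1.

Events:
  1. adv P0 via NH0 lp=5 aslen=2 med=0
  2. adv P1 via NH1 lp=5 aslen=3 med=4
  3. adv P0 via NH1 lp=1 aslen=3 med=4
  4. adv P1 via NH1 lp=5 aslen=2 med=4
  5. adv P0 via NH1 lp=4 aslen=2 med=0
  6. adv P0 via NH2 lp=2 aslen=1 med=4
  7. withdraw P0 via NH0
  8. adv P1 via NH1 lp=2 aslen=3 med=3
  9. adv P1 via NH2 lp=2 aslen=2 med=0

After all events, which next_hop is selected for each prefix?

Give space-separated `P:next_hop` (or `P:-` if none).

Op 1: best P0=NH0 P1=-
Op 2: best P0=NH0 P1=NH1
Op 3: best P0=NH0 P1=NH1
Op 4: best P0=NH0 P1=NH1
Op 5: best P0=NH0 P1=NH1
Op 6: best P0=NH0 P1=NH1
Op 7: best P0=NH1 P1=NH1
Op 8: best P0=NH1 P1=NH1
Op 9: best P0=NH1 P1=NH2

Answer: P0:NH1 P1:NH2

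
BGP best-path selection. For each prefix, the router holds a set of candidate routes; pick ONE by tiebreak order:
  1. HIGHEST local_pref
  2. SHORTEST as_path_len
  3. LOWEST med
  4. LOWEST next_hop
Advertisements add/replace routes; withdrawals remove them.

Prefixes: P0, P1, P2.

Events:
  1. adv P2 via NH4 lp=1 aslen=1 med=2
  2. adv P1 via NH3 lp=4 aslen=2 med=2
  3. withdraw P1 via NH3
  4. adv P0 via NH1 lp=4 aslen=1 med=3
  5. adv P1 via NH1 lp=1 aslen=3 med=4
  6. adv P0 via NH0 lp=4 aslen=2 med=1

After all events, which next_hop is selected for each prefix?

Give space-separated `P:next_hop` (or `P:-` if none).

Answer: P0:NH1 P1:NH1 P2:NH4

Derivation:
Op 1: best P0=- P1=- P2=NH4
Op 2: best P0=- P1=NH3 P2=NH4
Op 3: best P0=- P1=- P2=NH4
Op 4: best P0=NH1 P1=- P2=NH4
Op 5: best P0=NH1 P1=NH1 P2=NH4
Op 6: best P0=NH1 P1=NH1 P2=NH4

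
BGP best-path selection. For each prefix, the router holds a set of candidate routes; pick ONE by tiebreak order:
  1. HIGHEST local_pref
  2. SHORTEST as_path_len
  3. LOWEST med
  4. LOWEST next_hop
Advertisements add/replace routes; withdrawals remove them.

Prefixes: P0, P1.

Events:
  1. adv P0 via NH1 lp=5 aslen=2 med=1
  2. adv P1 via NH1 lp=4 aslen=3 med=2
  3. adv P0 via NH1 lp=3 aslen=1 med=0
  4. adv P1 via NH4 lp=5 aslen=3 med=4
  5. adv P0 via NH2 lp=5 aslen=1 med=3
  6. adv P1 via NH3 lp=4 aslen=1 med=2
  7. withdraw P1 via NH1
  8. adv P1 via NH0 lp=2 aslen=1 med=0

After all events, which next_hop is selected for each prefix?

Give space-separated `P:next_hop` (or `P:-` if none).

Op 1: best P0=NH1 P1=-
Op 2: best P0=NH1 P1=NH1
Op 3: best P0=NH1 P1=NH1
Op 4: best P0=NH1 P1=NH4
Op 5: best P0=NH2 P1=NH4
Op 6: best P0=NH2 P1=NH4
Op 7: best P0=NH2 P1=NH4
Op 8: best P0=NH2 P1=NH4

Answer: P0:NH2 P1:NH4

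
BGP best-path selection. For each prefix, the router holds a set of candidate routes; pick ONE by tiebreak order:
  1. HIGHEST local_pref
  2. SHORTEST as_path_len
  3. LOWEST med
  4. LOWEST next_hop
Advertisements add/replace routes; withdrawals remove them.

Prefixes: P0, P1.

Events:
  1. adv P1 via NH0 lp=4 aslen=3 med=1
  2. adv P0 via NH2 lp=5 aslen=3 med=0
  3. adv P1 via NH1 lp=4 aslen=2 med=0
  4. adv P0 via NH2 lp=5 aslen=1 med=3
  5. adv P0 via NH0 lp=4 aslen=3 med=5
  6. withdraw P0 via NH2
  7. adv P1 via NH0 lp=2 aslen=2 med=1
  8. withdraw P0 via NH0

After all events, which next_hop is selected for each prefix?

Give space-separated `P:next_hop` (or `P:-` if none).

Op 1: best P0=- P1=NH0
Op 2: best P0=NH2 P1=NH0
Op 3: best P0=NH2 P1=NH1
Op 4: best P0=NH2 P1=NH1
Op 5: best P0=NH2 P1=NH1
Op 6: best P0=NH0 P1=NH1
Op 7: best P0=NH0 P1=NH1
Op 8: best P0=- P1=NH1

Answer: P0:- P1:NH1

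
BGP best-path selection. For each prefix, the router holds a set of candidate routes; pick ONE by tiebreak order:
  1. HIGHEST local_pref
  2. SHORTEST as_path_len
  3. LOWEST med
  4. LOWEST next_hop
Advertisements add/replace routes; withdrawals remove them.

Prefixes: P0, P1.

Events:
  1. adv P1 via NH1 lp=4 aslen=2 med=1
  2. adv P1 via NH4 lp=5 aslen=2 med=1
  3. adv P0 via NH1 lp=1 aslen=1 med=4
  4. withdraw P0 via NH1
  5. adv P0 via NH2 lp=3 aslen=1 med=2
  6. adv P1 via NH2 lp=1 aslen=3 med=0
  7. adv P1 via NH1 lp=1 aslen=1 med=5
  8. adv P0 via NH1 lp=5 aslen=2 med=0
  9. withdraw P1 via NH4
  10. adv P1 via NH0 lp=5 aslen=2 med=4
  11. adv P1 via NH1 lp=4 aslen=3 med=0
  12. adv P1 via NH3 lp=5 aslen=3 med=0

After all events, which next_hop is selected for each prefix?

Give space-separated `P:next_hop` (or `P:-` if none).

Answer: P0:NH1 P1:NH0

Derivation:
Op 1: best P0=- P1=NH1
Op 2: best P0=- P1=NH4
Op 3: best P0=NH1 P1=NH4
Op 4: best P0=- P1=NH4
Op 5: best P0=NH2 P1=NH4
Op 6: best P0=NH2 P1=NH4
Op 7: best P0=NH2 P1=NH4
Op 8: best P0=NH1 P1=NH4
Op 9: best P0=NH1 P1=NH1
Op 10: best P0=NH1 P1=NH0
Op 11: best P0=NH1 P1=NH0
Op 12: best P0=NH1 P1=NH0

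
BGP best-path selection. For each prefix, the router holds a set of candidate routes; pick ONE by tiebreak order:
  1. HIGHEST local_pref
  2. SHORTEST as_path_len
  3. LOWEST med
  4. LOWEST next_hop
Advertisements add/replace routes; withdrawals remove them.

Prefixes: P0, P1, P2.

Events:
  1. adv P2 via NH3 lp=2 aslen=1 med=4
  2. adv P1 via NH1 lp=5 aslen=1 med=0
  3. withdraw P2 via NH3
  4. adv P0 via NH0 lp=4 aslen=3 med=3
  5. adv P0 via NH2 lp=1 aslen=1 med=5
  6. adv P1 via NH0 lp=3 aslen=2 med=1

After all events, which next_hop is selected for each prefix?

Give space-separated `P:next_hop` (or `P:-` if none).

Answer: P0:NH0 P1:NH1 P2:-

Derivation:
Op 1: best P0=- P1=- P2=NH3
Op 2: best P0=- P1=NH1 P2=NH3
Op 3: best P0=- P1=NH1 P2=-
Op 4: best P0=NH0 P1=NH1 P2=-
Op 5: best P0=NH0 P1=NH1 P2=-
Op 6: best P0=NH0 P1=NH1 P2=-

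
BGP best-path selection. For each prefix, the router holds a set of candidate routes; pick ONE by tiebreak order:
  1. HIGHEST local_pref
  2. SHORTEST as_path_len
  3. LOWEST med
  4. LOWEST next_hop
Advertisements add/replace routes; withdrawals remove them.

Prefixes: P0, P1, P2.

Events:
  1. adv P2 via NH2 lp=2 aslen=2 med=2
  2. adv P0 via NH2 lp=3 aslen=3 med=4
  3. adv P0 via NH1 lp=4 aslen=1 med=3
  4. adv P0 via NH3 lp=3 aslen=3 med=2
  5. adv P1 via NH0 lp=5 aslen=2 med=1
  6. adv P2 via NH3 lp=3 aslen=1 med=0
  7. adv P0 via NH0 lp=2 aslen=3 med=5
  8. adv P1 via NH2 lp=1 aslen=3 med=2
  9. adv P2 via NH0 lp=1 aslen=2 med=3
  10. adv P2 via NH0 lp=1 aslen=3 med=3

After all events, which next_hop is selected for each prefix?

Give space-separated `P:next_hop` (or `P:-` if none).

Answer: P0:NH1 P1:NH0 P2:NH3

Derivation:
Op 1: best P0=- P1=- P2=NH2
Op 2: best P0=NH2 P1=- P2=NH2
Op 3: best P0=NH1 P1=- P2=NH2
Op 4: best P0=NH1 P1=- P2=NH2
Op 5: best P0=NH1 P1=NH0 P2=NH2
Op 6: best P0=NH1 P1=NH0 P2=NH3
Op 7: best P0=NH1 P1=NH0 P2=NH3
Op 8: best P0=NH1 P1=NH0 P2=NH3
Op 9: best P0=NH1 P1=NH0 P2=NH3
Op 10: best P0=NH1 P1=NH0 P2=NH3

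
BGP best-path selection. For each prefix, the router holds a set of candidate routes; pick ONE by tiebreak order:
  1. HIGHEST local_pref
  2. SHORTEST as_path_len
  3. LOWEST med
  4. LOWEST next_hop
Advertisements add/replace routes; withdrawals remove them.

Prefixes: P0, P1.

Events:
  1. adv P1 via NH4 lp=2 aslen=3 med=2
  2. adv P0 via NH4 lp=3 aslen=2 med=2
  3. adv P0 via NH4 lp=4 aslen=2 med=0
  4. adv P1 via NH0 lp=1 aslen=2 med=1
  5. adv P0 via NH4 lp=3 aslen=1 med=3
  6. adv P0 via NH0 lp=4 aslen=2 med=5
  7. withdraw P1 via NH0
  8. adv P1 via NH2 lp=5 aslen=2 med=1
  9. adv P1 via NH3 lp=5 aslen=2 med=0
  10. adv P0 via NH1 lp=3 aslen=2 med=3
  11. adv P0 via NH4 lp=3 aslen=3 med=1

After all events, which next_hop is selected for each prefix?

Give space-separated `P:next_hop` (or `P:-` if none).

Answer: P0:NH0 P1:NH3

Derivation:
Op 1: best P0=- P1=NH4
Op 2: best P0=NH4 P1=NH4
Op 3: best P0=NH4 P1=NH4
Op 4: best P0=NH4 P1=NH4
Op 5: best P0=NH4 P1=NH4
Op 6: best P0=NH0 P1=NH4
Op 7: best P0=NH0 P1=NH4
Op 8: best P0=NH0 P1=NH2
Op 9: best P0=NH0 P1=NH3
Op 10: best P0=NH0 P1=NH3
Op 11: best P0=NH0 P1=NH3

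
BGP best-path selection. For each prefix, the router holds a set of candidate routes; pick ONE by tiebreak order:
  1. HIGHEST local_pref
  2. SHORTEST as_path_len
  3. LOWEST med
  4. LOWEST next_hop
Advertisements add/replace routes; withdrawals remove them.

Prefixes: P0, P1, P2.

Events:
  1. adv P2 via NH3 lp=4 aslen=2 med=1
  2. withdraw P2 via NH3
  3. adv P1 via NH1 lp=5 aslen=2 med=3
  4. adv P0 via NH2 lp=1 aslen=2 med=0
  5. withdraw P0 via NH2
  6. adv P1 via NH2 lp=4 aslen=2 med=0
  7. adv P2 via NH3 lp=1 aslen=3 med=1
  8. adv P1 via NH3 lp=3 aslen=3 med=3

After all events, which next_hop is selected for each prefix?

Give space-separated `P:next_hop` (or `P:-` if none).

Answer: P0:- P1:NH1 P2:NH3

Derivation:
Op 1: best P0=- P1=- P2=NH3
Op 2: best P0=- P1=- P2=-
Op 3: best P0=- P1=NH1 P2=-
Op 4: best P0=NH2 P1=NH1 P2=-
Op 5: best P0=- P1=NH1 P2=-
Op 6: best P0=- P1=NH1 P2=-
Op 7: best P0=- P1=NH1 P2=NH3
Op 8: best P0=- P1=NH1 P2=NH3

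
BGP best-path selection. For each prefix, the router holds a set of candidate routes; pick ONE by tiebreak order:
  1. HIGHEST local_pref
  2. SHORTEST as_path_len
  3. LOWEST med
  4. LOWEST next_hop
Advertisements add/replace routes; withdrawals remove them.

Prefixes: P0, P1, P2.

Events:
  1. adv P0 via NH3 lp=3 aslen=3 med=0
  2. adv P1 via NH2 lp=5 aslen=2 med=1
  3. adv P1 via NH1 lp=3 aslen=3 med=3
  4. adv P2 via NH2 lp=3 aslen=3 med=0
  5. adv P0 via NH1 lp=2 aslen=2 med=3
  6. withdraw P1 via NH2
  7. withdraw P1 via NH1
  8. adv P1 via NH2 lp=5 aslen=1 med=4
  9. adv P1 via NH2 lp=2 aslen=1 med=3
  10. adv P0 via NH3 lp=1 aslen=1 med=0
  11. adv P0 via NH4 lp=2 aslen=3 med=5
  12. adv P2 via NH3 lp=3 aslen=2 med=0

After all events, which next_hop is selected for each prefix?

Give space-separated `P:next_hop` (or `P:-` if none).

Op 1: best P0=NH3 P1=- P2=-
Op 2: best P0=NH3 P1=NH2 P2=-
Op 3: best P0=NH3 P1=NH2 P2=-
Op 4: best P0=NH3 P1=NH2 P2=NH2
Op 5: best P0=NH3 P1=NH2 P2=NH2
Op 6: best P0=NH3 P1=NH1 P2=NH2
Op 7: best P0=NH3 P1=- P2=NH2
Op 8: best P0=NH3 P1=NH2 P2=NH2
Op 9: best P0=NH3 P1=NH2 P2=NH2
Op 10: best P0=NH1 P1=NH2 P2=NH2
Op 11: best P0=NH1 P1=NH2 P2=NH2
Op 12: best P0=NH1 P1=NH2 P2=NH3

Answer: P0:NH1 P1:NH2 P2:NH3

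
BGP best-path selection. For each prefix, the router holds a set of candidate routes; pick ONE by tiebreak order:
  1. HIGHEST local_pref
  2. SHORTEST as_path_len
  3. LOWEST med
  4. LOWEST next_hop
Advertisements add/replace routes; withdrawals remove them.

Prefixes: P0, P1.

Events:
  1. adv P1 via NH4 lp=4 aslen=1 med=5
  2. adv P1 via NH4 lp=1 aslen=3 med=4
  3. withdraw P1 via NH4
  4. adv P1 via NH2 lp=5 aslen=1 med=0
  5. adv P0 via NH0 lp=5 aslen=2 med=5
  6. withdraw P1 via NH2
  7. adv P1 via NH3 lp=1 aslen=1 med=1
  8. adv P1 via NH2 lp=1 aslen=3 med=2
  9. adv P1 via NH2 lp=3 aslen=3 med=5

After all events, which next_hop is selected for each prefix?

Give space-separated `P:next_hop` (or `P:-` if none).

Op 1: best P0=- P1=NH4
Op 2: best P0=- P1=NH4
Op 3: best P0=- P1=-
Op 4: best P0=- P1=NH2
Op 5: best P0=NH0 P1=NH2
Op 6: best P0=NH0 P1=-
Op 7: best P0=NH0 P1=NH3
Op 8: best P0=NH0 P1=NH3
Op 9: best P0=NH0 P1=NH2

Answer: P0:NH0 P1:NH2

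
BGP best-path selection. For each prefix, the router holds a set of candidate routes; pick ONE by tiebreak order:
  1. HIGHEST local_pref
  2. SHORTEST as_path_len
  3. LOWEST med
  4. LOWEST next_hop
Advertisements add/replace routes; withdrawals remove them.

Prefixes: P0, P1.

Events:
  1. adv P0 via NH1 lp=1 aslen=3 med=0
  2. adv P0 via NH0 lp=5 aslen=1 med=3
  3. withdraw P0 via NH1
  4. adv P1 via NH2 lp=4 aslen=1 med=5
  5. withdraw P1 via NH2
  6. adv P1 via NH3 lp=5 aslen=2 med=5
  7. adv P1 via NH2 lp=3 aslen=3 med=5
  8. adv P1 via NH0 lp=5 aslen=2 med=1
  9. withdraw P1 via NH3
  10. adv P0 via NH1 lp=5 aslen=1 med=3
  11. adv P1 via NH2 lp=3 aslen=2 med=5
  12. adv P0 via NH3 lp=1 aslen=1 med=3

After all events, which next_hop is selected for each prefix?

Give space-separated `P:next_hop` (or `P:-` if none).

Op 1: best P0=NH1 P1=-
Op 2: best P0=NH0 P1=-
Op 3: best P0=NH0 P1=-
Op 4: best P0=NH0 P1=NH2
Op 5: best P0=NH0 P1=-
Op 6: best P0=NH0 P1=NH3
Op 7: best P0=NH0 P1=NH3
Op 8: best P0=NH0 P1=NH0
Op 9: best P0=NH0 P1=NH0
Op 10: best P0=NH0 P1=NH0
Op 11: best P0=NH0 P1=NH0
Op 12: best P0=NH0 P1=NH0

Answer: P0:NH0 P1:NH0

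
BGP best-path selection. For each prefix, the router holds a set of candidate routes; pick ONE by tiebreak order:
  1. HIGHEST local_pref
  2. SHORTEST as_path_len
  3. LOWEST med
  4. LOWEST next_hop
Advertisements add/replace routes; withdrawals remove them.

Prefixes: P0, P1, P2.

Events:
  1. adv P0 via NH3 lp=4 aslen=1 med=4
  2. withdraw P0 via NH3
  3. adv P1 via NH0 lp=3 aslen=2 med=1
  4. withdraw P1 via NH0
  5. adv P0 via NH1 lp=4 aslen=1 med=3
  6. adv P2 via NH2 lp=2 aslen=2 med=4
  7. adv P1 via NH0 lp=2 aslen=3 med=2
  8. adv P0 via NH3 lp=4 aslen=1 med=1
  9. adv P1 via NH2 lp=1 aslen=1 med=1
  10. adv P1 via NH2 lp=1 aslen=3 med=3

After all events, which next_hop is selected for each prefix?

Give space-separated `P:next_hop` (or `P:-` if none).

Op 1: best P0=NH3 P1=- P2=-
Op 2: best P0=- P1=- P2=-
Op 3: best P0=- P1=NH0 P2=-
Op 4: best P0=- P1=- P2=-
Op 5: best P0=NH1 P1=- P2=-
Op 6: best P0=NH1 P1=- P2=NH2
Op 7: best P0=NH1 P1=NH0 P2=NH2
Op 8: best P0=NH3 P1=NH0 P2=NH2
Op 9: best P0=NH3 P1=NH0 P2=NH2
Op 10: best P0=NH3 P1=NH0 P2=NH2

Answer: P0:NH3 P1:NH0 P2:NH2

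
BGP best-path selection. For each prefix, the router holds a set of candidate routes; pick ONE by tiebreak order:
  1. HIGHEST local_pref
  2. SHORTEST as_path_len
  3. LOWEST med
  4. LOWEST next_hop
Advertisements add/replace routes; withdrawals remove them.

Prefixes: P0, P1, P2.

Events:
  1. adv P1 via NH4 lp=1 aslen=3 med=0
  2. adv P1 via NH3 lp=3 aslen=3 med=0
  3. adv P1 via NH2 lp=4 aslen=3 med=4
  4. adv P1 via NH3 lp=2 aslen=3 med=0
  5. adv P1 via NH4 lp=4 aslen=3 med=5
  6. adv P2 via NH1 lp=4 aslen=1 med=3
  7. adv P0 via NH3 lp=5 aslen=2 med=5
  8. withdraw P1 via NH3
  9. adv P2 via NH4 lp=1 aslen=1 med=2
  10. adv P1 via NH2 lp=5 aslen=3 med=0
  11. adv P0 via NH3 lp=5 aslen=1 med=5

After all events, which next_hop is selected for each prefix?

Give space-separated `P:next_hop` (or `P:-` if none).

Answer: P0:NH3 P1:NH2 P2:NH1

Derivation:
Op 1: best P0=- P1=NH4 P2=-
Op 2: best P0=- P1=NH3 P2=-
Op 3: best P0=- P1=NH2 P2=-
Op 4: best P0=- P1=NH2 P2=-
Op 5: best P0=- P1=NH2 P2=-
Op 6: best P0=- P1=NH2 P2=NH1
Op 7: best P0=NH3 P1=NH2 P2=NH1
Op 8: best P0=NH3 P1=NH2 P2=NH1
Op 9: best P0=NH3 P1=NH2 P2=NH1
Op 10: best P0=NH3 P1=NH2 P2=NH1
Op 11: best P0=NH3 P1=NH2 P2=NH1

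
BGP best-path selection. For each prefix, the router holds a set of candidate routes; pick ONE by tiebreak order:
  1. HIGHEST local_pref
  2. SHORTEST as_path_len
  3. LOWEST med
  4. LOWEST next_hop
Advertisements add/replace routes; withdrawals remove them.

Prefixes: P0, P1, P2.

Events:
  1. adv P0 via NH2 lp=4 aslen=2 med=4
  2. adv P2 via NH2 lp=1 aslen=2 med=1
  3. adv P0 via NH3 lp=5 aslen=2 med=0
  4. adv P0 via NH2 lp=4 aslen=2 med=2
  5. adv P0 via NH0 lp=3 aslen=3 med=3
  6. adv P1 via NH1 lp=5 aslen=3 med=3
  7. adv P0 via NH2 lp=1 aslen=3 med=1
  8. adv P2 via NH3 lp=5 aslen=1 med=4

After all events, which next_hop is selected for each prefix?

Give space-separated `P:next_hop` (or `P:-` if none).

Op 1: best P0=NH2 P1=- P2=-
Op 2: best P0=NH2 P1=- P2=NH2
Op 3: best P0=NH3 P1=- P2=NH2
Op 4: best P0=NH3 P1=- P2=NH2
Op 5: best P0=NH3 P1=- P2=NH2
Op 6: best P0=NH3 P1=NH1 P2=NH2
Op 7: best P0=NH3 P1=NH1 P2=NH2
Op 8: best P0=NH3 P1=NH1 P2=NH3

Answer: P0:NH3 P1:NH1 P2:NH3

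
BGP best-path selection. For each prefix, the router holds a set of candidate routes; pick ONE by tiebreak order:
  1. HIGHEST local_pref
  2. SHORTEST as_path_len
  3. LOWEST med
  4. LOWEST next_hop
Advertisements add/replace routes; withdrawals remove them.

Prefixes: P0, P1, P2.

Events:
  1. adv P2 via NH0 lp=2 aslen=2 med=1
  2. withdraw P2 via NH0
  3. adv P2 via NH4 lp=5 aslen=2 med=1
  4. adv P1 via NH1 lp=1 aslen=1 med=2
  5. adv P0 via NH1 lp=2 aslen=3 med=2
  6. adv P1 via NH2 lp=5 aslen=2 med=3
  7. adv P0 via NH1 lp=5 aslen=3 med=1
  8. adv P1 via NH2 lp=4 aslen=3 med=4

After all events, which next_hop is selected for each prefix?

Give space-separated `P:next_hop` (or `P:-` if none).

Answer: P0:NH1 P1:NH2 P2:NH4

Derivation:
Op 1: best P0=- P1=- P2=NH0
Op 2: best P0=- P1=- P2=-
Op 3: best P0=- P1=- P2=NH4
Op 4: best P0=- P1=NH1 P2=NH4
Op 5: best P0=NH1 P1=NH1 P2=NH4
Op 6: best P0=NH1 P1=NH2 P2=NH4
Op 7: best P0=NH1 P1=NH2 P2=NH4
Op 8: best P0=NH1 P1=NH2 P2=NH4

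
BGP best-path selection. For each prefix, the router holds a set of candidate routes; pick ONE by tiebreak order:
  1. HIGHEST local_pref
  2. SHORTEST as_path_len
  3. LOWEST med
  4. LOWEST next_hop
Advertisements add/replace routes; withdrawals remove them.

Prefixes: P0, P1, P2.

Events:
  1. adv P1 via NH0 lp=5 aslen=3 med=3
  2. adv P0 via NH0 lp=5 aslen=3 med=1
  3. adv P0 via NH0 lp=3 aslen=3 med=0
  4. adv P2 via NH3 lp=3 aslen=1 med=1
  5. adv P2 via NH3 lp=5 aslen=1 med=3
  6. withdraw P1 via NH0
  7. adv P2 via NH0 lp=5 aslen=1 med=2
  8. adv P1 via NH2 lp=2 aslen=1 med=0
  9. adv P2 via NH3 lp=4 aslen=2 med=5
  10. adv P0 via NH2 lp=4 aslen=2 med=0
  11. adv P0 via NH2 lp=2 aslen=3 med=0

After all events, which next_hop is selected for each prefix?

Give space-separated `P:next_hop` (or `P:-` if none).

Answer: P0:NH0 P1:NH2 P2:NH0

Derivation:
Op 1: best P0=- P1=NH0 P2=-
Op 2: best P0=NH0 P1=NH0 P2=-
Op 3: best P0=NH0 P1=NH0 P2=-
Op 4: best P0=NH0 P1=NH0 P2=NH3
Op 5: best P0=NH0 P1=NH0 P2=NH3
Op 6: best P0=NH0 P1=- P2=NH3
Op 7: best P0=NH0 P1=- P2=NH0
Op 8: best P0=NH0 P1=NH2 P2=NH0
Op 9: best P0=NH0 P1=NH2 P2=NH0
Op 10: best P0=NH2 P1=NH2 P2=NH0
Op 11: best P0=NH0 P1=NH2 P2=NH0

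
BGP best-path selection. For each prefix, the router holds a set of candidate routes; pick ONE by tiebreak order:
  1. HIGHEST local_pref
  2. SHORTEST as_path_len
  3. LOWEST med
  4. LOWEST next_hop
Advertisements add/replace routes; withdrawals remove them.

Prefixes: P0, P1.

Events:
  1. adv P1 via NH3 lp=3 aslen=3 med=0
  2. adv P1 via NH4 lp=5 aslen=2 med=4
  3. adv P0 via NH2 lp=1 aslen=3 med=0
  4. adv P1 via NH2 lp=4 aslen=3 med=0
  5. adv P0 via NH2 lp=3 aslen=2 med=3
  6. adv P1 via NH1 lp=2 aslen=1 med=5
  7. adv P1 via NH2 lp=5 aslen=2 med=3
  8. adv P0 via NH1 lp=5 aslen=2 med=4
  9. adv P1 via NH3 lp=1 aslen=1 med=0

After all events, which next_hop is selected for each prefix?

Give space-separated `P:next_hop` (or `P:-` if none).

Op 1: best P0=- P1=NH3
Op 2: best P0=- P1=NH4
Op 3: best P0=NH2 P1=NH4
Op 4: best P0=NH2 P1=NH4
Op 5: best P0=NH2 P1=NH4
Op 6: best P0=NH2 P1=NH4
Op 7: best P0=NH2 P1=NH2
Op 8: best P0=NH1 P1=NH2
Op 9: best P0=NH1 P1=NH2

Answer: P0:NH1 P1:NH2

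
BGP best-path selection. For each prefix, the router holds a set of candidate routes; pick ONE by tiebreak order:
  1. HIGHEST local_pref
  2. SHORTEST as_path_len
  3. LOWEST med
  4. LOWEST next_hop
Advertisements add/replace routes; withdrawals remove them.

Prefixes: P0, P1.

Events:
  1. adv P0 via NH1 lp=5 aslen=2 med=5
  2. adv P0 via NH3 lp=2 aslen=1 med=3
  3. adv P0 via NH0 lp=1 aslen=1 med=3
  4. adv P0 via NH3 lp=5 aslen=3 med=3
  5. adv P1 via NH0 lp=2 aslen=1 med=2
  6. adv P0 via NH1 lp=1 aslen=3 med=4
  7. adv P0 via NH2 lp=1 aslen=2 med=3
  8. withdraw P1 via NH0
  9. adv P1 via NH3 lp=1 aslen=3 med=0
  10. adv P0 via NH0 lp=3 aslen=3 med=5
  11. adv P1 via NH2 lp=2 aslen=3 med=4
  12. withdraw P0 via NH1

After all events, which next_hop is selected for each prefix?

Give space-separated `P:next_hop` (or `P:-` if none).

Op 1: best P0=NH1 P1=-
Op 2: best P0=NH1 P1=-
Op 3: best P0=NH1 P1=-
Op 4: best P0=NH1 P1=-
Op 5: best P0=NH1 P1=NH0
Op 6: best P0=NH3 P1=NH0
Op 7: best P0=NH3 P1=NH0
Op 8: best P0=NH3 P1=-
Op 9: best P0=NH3 P1=NH3
Op 10: best P0=NH3 P1=NH3
Op 11: best P0=NH3 P1=NH2
Op 12: best P0=NH3 P1=NH2

Answer: P0:NH3 P1:NH2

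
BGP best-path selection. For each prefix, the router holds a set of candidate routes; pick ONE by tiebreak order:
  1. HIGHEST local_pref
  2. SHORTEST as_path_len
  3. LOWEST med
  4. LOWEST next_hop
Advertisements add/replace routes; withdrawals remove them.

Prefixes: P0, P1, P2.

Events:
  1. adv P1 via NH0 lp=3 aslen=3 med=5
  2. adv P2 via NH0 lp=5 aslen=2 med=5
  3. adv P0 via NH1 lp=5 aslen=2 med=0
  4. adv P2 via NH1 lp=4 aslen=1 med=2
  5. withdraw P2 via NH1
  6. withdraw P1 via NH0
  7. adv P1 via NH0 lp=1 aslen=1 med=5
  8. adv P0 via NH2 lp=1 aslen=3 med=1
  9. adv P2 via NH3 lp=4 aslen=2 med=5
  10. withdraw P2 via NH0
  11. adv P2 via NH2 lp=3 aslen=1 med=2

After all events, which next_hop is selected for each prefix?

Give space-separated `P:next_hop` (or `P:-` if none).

Answer: P0:NH1 P1:NH0 P2:NH3

Derivation:
Op 1: best P0=- P1=NH0 P2=-
Op 2: best P0=- P1=NH0 P2=NH0
Op 3: best P0=NH1 P1=NH0 P2=NH0
Op 4: best P0=NH1 P1=NH0 P2=NH0
Op 5: best P0=NH1 P1=NH0 P2=NH0
Op 6: best P0=NH1 P1=- P2=NH0
Op 7: best P0=NH1 P1=NH0 P2=NH0
Op 8: best P0=NH1 P1=NH0 P2=NH0
Op 9: best P0=NH1 P1=NH0 P2=NH0
Op 10: best P0=NH1 P1=NH0 P2=NH3
Op 11: best P0=NH1 P1=NH0 P2=NH3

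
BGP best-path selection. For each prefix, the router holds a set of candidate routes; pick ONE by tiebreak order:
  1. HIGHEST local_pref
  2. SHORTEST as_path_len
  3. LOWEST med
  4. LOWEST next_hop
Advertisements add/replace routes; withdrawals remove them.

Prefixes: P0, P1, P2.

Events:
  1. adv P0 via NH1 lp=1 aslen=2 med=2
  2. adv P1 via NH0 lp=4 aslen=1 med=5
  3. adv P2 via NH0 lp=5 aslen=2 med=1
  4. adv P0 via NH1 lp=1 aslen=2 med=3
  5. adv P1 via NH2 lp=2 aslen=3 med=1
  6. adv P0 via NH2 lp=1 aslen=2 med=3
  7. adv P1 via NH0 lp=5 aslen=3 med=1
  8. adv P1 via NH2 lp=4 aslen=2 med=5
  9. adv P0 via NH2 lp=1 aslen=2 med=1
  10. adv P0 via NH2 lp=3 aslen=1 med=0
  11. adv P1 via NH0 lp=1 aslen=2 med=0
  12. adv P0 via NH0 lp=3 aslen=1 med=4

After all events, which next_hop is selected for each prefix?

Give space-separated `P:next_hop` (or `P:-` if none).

Op 1: best P0=NH1 P1=- P2=-
Op 2: best P0=NH1 P1=NH0 P2=-
Op 3: best P0=NH1 P1=NH0 P2=NH0
Op 4: best P0=NH1 P1=NH0 P2=NH0
Op 5: best P0=NH1 P1=NH0 P2=NH0
Op 6: best P0=NH1 P1=NH0 P2=NH0
Op 7: best P0=NH1 P1=NH0 P2=NH0
Op 8: best P0=NH1 P1=NH0 P2=NH0
Op 9: best P0=NH2 P1=NH0 P2=NH0
Op 10: best P0=NH2 P1=NH0 P2=NH0
Op 11: best P0=NH2 P1=NH2 P2=NH0
Op 12: best P0=NH2 P1=NH2 P2=NH0

Answer: P0:NH2 P1:NH2 P2:NH0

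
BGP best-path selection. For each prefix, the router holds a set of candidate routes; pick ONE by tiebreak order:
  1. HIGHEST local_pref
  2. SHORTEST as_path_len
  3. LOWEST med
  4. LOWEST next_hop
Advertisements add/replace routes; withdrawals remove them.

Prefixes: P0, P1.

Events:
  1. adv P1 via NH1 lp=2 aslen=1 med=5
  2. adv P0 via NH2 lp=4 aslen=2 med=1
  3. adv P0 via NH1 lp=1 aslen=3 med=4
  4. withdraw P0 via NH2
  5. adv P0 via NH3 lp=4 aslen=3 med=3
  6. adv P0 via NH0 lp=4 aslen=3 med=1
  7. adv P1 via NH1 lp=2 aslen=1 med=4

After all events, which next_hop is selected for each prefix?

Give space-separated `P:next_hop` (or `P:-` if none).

Answer: P0:NH0 P1:NH1

Derivation:
Op 1: best P0=- P1=NH1
Op 2: best P0=NH2 P1=NH1
Op 3: best P0=NH2 P1=NH1
Op 4: best P0=NH1 P1=NH1
Op 5: best P0=NH3 P1=NH1
Op 6: best P0=NH0 P1=NH1
Op 7: best P0=NH0 P1=NH1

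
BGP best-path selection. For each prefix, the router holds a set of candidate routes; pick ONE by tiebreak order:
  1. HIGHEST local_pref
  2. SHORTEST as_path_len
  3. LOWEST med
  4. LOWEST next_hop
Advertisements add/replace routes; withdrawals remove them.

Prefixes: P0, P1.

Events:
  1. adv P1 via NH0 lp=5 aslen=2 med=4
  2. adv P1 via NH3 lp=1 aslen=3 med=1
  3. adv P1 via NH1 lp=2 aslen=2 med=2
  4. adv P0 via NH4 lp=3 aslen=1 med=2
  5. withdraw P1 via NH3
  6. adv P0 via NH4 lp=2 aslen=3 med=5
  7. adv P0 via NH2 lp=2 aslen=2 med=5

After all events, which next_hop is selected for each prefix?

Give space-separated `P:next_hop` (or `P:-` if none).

Answer: P0:NH2 P1:NH0

Derivation:
Op 1: best P0=- P1=NH0
Op 2: best P0=- P1=NH0
Op 3: best P0=- P1=NH0
Op 4: best P0=NH4 P1=NH0
Op 5: best P0=NH4 P1=NH0
Op 6: best P0=NH4 P1=NH0
Op 7: best P0=NH2 P1=NH0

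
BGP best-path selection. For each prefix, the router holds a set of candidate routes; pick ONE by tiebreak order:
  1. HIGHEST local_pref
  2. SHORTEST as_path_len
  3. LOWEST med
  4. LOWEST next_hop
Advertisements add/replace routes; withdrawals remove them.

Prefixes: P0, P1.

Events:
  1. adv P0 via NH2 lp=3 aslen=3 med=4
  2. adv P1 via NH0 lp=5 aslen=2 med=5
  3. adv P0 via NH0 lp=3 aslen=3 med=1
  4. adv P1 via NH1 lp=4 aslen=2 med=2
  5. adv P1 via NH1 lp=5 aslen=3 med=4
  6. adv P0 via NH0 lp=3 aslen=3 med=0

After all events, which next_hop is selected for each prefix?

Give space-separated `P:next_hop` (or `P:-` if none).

Op 1: best P0=NH2 P1=-
Op 2: best P0=NH2 P1=NH0
Op 3: best P0=NH0 P1=NH0
Op 4: best P0=NH0 P1=NH0
Op 5: best P0=NH0 P1=NH0
Op 6: best P0=NH0 P1=NH0

Answer: P0:NH0 P1:NH0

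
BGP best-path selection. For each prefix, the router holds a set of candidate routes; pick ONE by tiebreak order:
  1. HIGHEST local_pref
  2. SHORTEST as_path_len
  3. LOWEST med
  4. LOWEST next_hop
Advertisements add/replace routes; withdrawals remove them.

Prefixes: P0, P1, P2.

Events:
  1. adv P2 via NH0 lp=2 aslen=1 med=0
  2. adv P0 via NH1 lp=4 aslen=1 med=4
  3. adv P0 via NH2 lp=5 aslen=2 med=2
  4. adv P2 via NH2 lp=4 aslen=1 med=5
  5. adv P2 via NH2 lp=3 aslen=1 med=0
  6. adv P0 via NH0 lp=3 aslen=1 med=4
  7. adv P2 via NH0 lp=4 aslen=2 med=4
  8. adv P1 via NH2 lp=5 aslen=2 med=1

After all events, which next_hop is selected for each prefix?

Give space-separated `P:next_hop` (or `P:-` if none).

Op 1: best P0=- P1=- P2=NH0
Op 2: best P0=NH1 P1=- P2=NH0
Op 3: best P0=NH2 P1=- P2=NH0
Op 4: best P0=NH2 P1=- P2=NH2
Op 5: best P0=NH2 P1=- P2=NH2
Op 6: best P0=NH2 P1=- P2=NH2
Op 7: best P0=NH2 P1=- P2=NH0
Op 8: best P0=NH2 P1=NH2 P2=NH0

Answer: P0:NH2 P1:NH2 P2:NH0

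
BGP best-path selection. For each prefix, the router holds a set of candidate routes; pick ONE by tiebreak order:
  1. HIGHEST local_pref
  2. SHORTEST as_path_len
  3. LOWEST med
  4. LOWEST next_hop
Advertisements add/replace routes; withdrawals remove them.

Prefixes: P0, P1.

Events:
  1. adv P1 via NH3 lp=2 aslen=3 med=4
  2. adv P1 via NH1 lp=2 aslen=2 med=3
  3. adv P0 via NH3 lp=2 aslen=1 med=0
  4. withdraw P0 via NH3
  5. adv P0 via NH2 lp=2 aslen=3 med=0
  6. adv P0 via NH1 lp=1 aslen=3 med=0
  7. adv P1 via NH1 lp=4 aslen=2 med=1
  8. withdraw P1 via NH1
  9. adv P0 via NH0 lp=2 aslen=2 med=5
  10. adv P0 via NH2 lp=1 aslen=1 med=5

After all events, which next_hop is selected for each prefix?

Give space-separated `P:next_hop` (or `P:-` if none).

Answer: P0:NH0 P1:NH3

Derivation:
Op 1: best P0=- P1=NH3
Op 2: best P0=- P1=NH1
Op 3: best P0=NH3 P1=NH1
Op 4: best P0=- P1=NH1
Op 5: best P0=NH2 P1=NH1
Op 6: best P0=NH2 P1=NH1
Op 7: best P0=NH2 P1=NH1
Op 8: best P0=NH2 P1=NH3
Op 9: best P0=NH0 P1=NH3
Op 10: best P0=NH0 P1=NH3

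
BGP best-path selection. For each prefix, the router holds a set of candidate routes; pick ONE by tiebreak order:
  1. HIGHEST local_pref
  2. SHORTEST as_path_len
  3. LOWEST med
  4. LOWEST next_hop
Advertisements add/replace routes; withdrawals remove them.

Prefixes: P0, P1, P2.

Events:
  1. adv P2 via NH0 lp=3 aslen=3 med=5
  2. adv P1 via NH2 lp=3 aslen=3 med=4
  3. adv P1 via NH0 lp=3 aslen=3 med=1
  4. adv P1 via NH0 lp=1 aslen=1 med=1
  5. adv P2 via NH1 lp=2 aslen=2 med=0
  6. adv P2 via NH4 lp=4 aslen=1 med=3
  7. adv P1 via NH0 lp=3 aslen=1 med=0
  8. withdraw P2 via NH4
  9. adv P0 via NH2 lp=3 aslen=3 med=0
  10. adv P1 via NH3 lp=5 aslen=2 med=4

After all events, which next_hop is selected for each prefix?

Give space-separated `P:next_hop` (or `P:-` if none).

Op 1: best P0=- P1=- P2=NH0
Op 2: best P0=- P1=NH2 P2=NH0
Op 3: best P0=- P1=NH0 P2=NH0
Op 4: best P0=- P1=NH2 P2=NH0
Op 5: best P0=- P1=NH2 P2=NH0
Op 6: best P0=- P1=NH2 P2=NH4
Op 7: best P0=- P1=NH0 P2=NH4
Op 8: best P0=- P1=NH0 P2=NH0
Op 9: best P0=NH2 P1=NH0 P2=NH0
Op 10: best P0=NH2 P1=NH3 P2=NH0

Answer: P0:NH2 P1:NH3 P2:NH0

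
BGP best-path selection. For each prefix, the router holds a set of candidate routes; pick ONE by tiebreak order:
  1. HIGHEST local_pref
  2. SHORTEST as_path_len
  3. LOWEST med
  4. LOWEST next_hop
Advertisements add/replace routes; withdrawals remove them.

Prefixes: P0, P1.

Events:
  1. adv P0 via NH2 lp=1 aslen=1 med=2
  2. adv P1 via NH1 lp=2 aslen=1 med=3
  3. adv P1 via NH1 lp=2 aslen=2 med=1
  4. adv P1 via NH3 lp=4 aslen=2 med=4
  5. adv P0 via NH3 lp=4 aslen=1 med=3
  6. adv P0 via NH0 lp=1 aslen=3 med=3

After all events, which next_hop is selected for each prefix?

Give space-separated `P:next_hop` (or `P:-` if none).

Answer: P0:NH3 P1:NH3

Derivation:
Op 1: best P0=NH2 P1=-
Op 2: best P0=NH2 P1=NH1
Op 3: best P0=NH2 P1=NH1
Op 4: best P0=NH2 P1=NH3
Op 5: best P0=NH3 P1=NH3
Op 6: best P0=NH3 P1=NH3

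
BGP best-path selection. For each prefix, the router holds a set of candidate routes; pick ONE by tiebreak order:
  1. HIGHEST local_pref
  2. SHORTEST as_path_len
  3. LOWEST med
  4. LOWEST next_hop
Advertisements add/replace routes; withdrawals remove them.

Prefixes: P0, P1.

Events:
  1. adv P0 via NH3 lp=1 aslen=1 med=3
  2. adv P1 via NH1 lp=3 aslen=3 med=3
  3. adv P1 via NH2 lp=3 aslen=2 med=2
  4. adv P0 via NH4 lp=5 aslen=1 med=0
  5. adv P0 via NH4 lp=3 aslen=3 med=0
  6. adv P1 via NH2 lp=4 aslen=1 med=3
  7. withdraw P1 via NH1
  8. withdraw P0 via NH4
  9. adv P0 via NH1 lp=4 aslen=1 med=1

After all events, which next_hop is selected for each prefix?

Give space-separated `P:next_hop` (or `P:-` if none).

Answer: P0:NH1 P1:NH2

Derivation:
Op 1: best P0=NH3 P1=-
Op 2: best P0=NH3 P1=NH1
Op 3: best P0=NH3 P1=NH2
Op 4: best P0=NH4 P1=NH2
Op 5: best P0=NH4 P1=NH2
Op 6: best P0=NH4 P1=NH2
Op 7: best P0=NH4 P1=NH2
Op 8: best P0=NH3 P1=NH2
Op 9: best P0=NH1 P1=NH2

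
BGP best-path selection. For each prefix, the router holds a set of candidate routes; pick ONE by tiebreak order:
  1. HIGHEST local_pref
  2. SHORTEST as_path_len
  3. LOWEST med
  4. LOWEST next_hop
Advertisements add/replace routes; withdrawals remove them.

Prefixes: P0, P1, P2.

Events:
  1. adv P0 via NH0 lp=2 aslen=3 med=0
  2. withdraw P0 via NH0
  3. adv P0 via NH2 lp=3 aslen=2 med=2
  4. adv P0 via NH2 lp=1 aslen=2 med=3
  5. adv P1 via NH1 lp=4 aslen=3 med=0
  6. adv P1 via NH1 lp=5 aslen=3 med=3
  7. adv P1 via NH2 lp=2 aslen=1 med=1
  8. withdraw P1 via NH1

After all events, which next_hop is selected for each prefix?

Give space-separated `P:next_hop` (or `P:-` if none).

Op 1: best P0=NH0 P1=- P2=-
Op 2: best P0=- P1=- P2=-
Op 3: best P0=NH2 P1=- P2=-
Op 4: best P0=NH2 P1=- P2=-
Op 5: best P0=NH2 P1=NH1 P2=-
Op 6: best P0=NH2 P1=NH1 P2=-
Op 7: best P0=NH2 P1=NH1 P2=-
Op 8: best P0=NH2 P1=NH2 P2=-

Answer: P0:NH2 P1:NH2 P2:-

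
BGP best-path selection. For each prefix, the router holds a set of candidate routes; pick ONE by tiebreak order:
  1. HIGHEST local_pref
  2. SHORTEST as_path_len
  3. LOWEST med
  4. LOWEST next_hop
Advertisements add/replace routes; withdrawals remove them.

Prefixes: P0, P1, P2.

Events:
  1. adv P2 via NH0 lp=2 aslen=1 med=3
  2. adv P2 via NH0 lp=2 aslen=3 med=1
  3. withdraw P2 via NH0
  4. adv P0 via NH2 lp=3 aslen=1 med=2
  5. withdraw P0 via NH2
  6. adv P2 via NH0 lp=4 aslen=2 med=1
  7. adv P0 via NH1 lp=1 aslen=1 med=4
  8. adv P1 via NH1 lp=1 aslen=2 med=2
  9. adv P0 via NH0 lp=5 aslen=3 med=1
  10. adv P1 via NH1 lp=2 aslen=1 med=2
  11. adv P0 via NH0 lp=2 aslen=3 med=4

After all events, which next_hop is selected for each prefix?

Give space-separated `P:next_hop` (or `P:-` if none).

Answer: P0:NH0 P1:NH1 P2:NH0

Derivation:
Op 1: best P0=- P1=- P2=NH0
Op 2: best P0=- P1=- P2=NH0
Op 3: best P0=- P1=- P2=-
Op 4: best P0=NH2 P1=- P2=-
Op 5: best P0=- P1=- P2=-
Op 6: best P0=- P1=- P2=NH0
Op 7: best P0=NH1 P1=- P2=NH0
Op 8: best P0=NH1 P1=NH1 P2=NH0
Op 9: best P0=NH0 P1=NH1 P2=NH0
Op 10: best P0=NH0 P1=NH1 P2=NH0
Op 11: best P0=NH0 P1=NH1 P2=NH0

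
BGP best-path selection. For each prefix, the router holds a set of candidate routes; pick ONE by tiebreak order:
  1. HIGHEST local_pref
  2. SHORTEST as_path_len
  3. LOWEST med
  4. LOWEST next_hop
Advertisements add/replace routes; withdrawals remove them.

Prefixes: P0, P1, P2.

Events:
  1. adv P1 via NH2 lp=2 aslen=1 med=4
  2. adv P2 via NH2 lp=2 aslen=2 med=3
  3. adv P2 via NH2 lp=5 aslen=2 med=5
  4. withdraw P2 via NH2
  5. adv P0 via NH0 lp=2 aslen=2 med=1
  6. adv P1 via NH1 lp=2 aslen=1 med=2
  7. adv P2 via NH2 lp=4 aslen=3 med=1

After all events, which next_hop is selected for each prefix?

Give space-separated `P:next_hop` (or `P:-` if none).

Op 1: best P0=- P1=NH2 P2=-
Op 2: best P0=- P1=NH2 P2=NH2
Op 3: best P0=- P1=NH2 P2=NH2
Op 4: best P0=- P1=NH2 P2=-
Op 5: best P0=NH0 P1=NH2 P2=-
Op 6: best P0=NH0 P1=NH1 P2=-
Op 7: best P0=NH0 P1=NH1 P2=NH2

Answer: P0:NH0 P1:NH1 P2:NH2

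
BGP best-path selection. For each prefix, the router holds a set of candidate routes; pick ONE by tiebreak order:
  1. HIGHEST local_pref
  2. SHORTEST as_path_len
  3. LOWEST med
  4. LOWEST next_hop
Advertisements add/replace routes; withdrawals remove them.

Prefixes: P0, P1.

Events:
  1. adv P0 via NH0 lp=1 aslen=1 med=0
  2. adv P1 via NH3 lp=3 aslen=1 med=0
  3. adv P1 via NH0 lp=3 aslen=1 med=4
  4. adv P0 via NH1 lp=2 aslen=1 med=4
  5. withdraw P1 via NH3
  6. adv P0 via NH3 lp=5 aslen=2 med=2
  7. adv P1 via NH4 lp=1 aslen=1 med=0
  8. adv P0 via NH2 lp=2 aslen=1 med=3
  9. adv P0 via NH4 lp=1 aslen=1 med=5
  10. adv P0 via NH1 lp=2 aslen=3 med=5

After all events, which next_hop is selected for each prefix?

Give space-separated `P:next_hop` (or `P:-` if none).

Answer: P0:NH3 P1:NH0

Derivation:
Op 1: best P0=NH0 P1=-
Op 2: best P0=NH0 P1=NH3
Op 3: best P0=NH0 P1=NH3
Op 4: best P0=NH1 P1=NH3
Op 5: best P0=NH1 P1=NH0
Op 6: best P0=NH3 P1=NH0
Op 7: best P0=NH3 P1=NH0
Op 8: best P0=NH3 P1=NH0
Op 9: best P0=NH3 P1=NH0
Op 10: best P0=NH3 P1=NH0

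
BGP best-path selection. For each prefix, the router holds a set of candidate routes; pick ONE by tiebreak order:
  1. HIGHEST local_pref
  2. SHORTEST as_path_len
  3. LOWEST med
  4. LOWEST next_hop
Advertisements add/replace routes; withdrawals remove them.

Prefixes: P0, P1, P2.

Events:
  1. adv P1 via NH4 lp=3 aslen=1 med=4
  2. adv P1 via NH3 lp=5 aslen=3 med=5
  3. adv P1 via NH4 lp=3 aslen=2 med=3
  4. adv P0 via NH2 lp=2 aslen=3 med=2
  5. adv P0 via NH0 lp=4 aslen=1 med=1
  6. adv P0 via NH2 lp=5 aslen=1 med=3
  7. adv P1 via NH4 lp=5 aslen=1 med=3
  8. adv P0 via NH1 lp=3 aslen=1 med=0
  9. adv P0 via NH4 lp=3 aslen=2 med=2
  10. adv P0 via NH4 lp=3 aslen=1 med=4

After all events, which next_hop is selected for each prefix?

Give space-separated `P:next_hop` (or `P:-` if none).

Op 1: best P0=- P1=NH4 P2=-
Op 2: best P0=- P1=NH3 P2=-
Op 3: best P0=- P1=NH3 P2=-
Op 4: best P0=NH2 P1=NH3 P2=-
Op 5: best P0=NH0 P1=NH3 P2=-
Op 6: best P0=NH2 P1=NH3 P2=-
Op 7: best P0=NH2 P1=NH4 P2=-
Op 8: best P0=NH2 P1=NH4 P2=-
Op 9: best P0=NH2 P1=NH4 P2=-
Op 10: best P0=NH2 P1=NH4 P2=-

Answer: P0:NH2 P1:NH4 P2:-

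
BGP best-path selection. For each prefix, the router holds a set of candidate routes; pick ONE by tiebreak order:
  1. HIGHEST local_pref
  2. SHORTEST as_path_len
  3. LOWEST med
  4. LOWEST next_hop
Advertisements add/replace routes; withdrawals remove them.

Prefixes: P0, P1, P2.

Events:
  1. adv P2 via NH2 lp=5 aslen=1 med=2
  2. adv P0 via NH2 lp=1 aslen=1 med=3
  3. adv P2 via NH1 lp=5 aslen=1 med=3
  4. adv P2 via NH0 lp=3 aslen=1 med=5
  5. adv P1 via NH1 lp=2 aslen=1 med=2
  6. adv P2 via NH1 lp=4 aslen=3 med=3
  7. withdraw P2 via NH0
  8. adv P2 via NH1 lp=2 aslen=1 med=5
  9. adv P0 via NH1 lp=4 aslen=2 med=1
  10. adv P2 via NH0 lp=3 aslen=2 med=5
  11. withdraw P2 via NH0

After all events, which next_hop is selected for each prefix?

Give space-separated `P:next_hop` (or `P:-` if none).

Answer: P0:NH1 P1:NH1 P2:NH2

Derivation:
Op 1: best P0=- P1=- P2=NH2
Op 2: best P0=NH2 P1=- P2=NH2
Op 3: best P0=NH2 P1=- P2=NH2
Op 4: best P0=NH2 P1=- P2=NH2
Op 5: best P0=NH2 P1=NH1 P2=NH2
Op 6: best P0=NH2 P1=NH1 P2=NH2
Op 7: best P0=NH2 P1=NH1 P2=NH2
Op 8: best P0=NH2 P1=NH1 P2=NH2
Op 9: best P0=NH1 P1=NH1 P2=NH2
Op 10: best P0=NH1 P1=NH1 P2=NH2
Op 11: best P0=NH1 P1=NH1 P2=NH2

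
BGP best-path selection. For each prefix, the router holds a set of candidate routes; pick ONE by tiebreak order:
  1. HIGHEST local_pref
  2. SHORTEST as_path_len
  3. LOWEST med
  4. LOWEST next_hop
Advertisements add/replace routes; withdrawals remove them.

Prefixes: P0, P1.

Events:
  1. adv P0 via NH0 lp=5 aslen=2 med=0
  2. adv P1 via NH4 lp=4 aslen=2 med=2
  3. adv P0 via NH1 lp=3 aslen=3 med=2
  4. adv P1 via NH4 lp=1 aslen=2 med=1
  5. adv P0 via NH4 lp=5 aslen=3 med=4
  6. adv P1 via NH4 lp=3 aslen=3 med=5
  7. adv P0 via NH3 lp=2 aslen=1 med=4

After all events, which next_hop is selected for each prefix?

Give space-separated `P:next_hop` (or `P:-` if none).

Op 1: best P0=NH0 P1=-
Op 2: best P0=NH0 P1=NH4
Op 3: best P0=NH0 P1=NH4
Op 4: best P0=NH0 P1=NH4
Op 5: best P0=NH0 P1=NH4
Op 6: best P0=NH0 P1=NH4
Op 7: best P0=NH0 P1=NH4

Answer: P0:NH0 P1:NH4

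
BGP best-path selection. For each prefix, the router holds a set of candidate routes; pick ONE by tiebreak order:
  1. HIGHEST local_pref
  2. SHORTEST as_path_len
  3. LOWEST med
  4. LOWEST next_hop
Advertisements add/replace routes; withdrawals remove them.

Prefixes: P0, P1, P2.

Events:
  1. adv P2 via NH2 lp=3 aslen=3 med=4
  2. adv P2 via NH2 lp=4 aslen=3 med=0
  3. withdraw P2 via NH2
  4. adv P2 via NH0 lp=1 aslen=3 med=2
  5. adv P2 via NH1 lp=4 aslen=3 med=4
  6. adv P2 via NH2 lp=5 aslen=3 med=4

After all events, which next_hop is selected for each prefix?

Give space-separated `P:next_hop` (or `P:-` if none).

Op 1: best P0=- P1=- P2=NH2
Op 2: best P0=- P1=- P2=NH2
Op 3: best P0=- P1=- P2=-
Op 4: best P0=- P1=- P2=NH0
Op 5: best P0=- P1=- P2=NH1
Op 6: best P0=- P1=- P2=NH2

Answer: P0:- P1:- P2:NH2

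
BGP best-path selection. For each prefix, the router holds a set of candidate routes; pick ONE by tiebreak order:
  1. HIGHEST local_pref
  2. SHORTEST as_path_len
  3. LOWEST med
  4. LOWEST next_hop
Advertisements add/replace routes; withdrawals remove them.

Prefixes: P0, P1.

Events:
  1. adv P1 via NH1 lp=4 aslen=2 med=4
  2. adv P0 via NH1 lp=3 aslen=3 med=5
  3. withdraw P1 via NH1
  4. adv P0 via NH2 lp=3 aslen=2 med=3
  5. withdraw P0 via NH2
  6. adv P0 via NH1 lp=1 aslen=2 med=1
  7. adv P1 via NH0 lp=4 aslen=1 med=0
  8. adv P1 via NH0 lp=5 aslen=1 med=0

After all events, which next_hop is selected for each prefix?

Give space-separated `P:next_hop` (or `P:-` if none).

Answer: P0:NH1 P1:NH0

Derivation:
Op 1: best P0=- P1=NH1
Op 2: best P0=NH1 P1=NH1
Op 3: best P0=NH1 P1=-
Op 4: best P0=NH2 P1=-
Op 5: best P0=NH1 P1=-
Op 6: best P0=NH1 P1=-
Op 7: best P0=NH1 P1=NH0
Op 8: best P0=NH1 P1=NH0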